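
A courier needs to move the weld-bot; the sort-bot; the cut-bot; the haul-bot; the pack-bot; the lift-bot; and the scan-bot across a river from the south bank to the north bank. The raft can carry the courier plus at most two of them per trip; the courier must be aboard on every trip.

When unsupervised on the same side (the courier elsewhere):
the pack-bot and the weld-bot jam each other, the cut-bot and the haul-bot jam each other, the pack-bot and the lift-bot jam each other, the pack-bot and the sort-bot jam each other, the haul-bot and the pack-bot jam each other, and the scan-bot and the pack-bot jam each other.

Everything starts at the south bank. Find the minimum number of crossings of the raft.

9

Counting alone: the courier can take at most 2 across per trip to the north bank, so moving all 7 needs at least 4 loaded trips out, with a return between consecutive ones — at least 7 crossings.
The safety rule pushes this higher. Following every safe sequence of crossings, the most of the 7 that can be at the north bank as the raft arrives there on crossing 7 is 6 — never all 7.
So no plan with fewer than 9 crossings exists, and this one achieves 9:
1. Courier goes to the north bank with the cut-bot and the pack-bot.  [the south bank: the haul-bot, the lift-bot, the scan-bot, the sort-bot, the weld-bot | the north bank: the cut-bot, the pack-bot]
2. Courier goes back to the south bank alone.  [the south bank: the haul-bot, the lift-bot, the scan-bot, the sort-bot, the weld-bot | the north bank: the cut-bot, the pack-bot]
3. Courier goes to the north bank with the sort-bot and the weld-bot.  [the south bank: the haul-bot, the lift-bot, the scan-bot | the north bank: the cut-bot, the pack-bot, the sort-bot, the weld-bot]
4. Courier goes back to the south bank with the pack-bot.  [the south bank: the haul-bot, the lift-bot, the pack-bot, the scan-bot | the north bank: the cut-bot, the sort-bot, the weld-bot]
5. Courier goes to the north bank with the haul-bot and the pack-bot.  [the south bank: the lift-bot, the scan-bot | the north bank: the cut-bot, the haul-bot, the pack-bot, the sort-bot, the weld-bot]
6. Courier goes back to the south bank with the cut-bot and the pack-bot.  [the south bank: the cut-bot, the lift-bot, the pack-bot, the scan-bot | the north bank: the haul-bot, the sort-bot, the weld-bot]
7. Courier goes to the north bank with the lift-bot and the scan-bot.  [the south bank: the cut-bot, the pack-bot | the north bank: the haul-bot, the lift-bot, the scan-bot, the sort-bot, the weld-bot]
8. Courier goes back to the south bank alone.  [the south bank: the cut-bot, the pack-bot | the north bank: the haul-bot, the lift-bot, the scan-bot, the sort-bot, the weld-bot]
9. Courier goes to the north bank with the cut-bot and the pack-bot.  [the south bank: — | the north bank: the cut-bot, the haul-bot, the lift-bot, the pack-bot, the scan-bot, the sort-bot, the weld-bot]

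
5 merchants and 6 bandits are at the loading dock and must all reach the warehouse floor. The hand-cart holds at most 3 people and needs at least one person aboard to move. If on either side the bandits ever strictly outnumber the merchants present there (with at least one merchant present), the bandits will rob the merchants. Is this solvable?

No

The bandits already outnumber the merchants at the loading dock before anyone moves, so the starting position itself is disallowed.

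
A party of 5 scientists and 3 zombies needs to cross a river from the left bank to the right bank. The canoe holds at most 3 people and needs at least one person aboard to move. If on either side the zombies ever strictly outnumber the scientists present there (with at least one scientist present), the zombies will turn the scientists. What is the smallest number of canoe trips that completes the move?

7

Counting alone: each trip to the right bank takes at most 3 across and each return brings at least 1 back, so after t trips out (and t−1 returns) at most 3t − (t−1) of the 8 are across; that first reaches 8 at t = 4, so at least 7 crossings are needed.
The plan below uses exactly 7 crossings, so it is optimal:
1. 2 zombies → the right bank.  (the left bank: 5S 1Z; the right bank: 0S 2Z)
2. 1 zombie ← the left bank.  (the left bank: 5S 2Z; the right bank: 0S 1Z)
3. 2 scientists and 1 zombie → the right bank.  (the left bank: 3S 1Z; the right bank: 2S 2Z)
4. 1 zombie ← the left bank.  (the left bank: 3S 2Z; the right bank: 2S 1Z)
5. 1 scientist and 2 zombies → the right bank.  (the left bank: 2S 0Z; the right bank: 3S 3Z)
6. 1 zombie ← the left bank.  (the left bank: 2S 1Z; the right bank: 3S 2Z)
7. 2 scientists and 1 zombie → the right bank.  (the left bank: 0S 0Z; the right bank: 5S 3Z)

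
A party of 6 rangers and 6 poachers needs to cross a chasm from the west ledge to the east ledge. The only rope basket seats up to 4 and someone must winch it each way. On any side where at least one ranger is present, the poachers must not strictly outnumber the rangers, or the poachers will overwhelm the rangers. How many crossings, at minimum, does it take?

9

Counting alone: each trip to the east ledge takes at most 4 across and each return brings at least 1 back, so after t trips out (and t−1 returns) at most 4t − (t−1) of the 12 are across; that first reaches 12 at t = 4, so at least 7 crossings are needed.
The safety rule pushes this higher. Following every safe sequence of crossings, the most of the 12 that can be at the east ledge as the rope basket arrives there on crossing 7 is 11 — never all 12.
So no plan with fewer than 9 crossings exists, and this one achieves 9:
1. 2 poachers → the east ledge.  (the west ledge: 6R 4P; the east ledge: 0R 2P)
2. 1 poacher ← the west ledge.  (the west ledge: 6R 5P; the east ledge: 0R 1P)
3. 4 poachers → the east ledge.  (the west ledge: 6R 1P; the east ledge: 0R 5P)
4. 1 poacher ← the west ledge.  (the west ledge: 6R 2P; the east ledge: 0R 4P)
5. 4 rangers → the east ledge.  (the west ledge: 2R 2P; the east ledge: 4R 4P)
6. 1 ranger and 1 poacher ← the west ledge.  (the west ledge: 3R 3P; the east ledge: 3R 3P)
7. 2 rangers and 2 poachers → the east ledge.  (the west ledge: 1R 1P; the east ledge: 5R 5P)
8. 1 ranger and 1 poacher ← the west ledge.  (the west ledge: 2R 2P; the east ledge: 4R 4P)
9. 2 rangers and 2 poachers → the east ledge.  (the west ledge: 0R 0P; the east ledge: 6R 6P)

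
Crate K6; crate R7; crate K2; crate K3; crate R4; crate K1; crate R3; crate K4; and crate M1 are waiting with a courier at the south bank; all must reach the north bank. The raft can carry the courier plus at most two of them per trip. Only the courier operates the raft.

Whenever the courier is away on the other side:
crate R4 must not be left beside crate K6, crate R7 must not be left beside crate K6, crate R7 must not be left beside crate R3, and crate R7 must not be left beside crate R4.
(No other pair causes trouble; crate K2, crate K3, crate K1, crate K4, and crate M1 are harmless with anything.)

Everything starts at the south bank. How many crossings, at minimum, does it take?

Counting alone: the courier can take at most 2 across per trip to the north bank, so moving all 9 needs at least 5 loaded trips out, with a return between consecutive ones — at least 9 crossings.
The safety rule pushes this higher. Following every safe sequence of crossings, the most of the 9 that can be at the north bank as the raft arrives there on crossings 9, 11, 13 is 6, 7, 8 respectively — never all 9.
So no plan with fewer than 15 crossings exists, and this one achieves 15:
1. Courier goes to the north bank with crate K6 and crate R7.  [the south bank: crate K1, crate K2, crate K3, crate K4, crate M1, crate R3, crate R4 | the north bank: crate K6, crate R7]
2. Courier goes back to the south bank with crate K6.  [the south bank: crate K1, crate K2, crate K3, crate K4, crate K6, crate M1, crate R3, crate R4 | the north bank: crate R7]
3. Courier goes to the north bank with crate K2 and crate K6.  [the south bank: crate K1, crate K3, crate K4, crate M1, crate R3, crate R4 | the north bank: crate K2, crate K6, crate R7]
4. Courier goes back to the south bank with crate K6.  [the south bank: crate K1, crate K3, crate K4, crate K6, crate M1, crate R3, crate R4 | the north bank: crate K2, crate R7]
5. Courier goes to the north bank with crate K3 and crate K6.  [the south bank: crate K1, crate K4, crate M1, crate R3, crate R4 | the north bank: crate K2, crate K3, crate K6, crate R7]
6. Courier goes back to the south bank with crate K6.  [the south bank: crate K1, crate K4, crate K6, crate M1, crate R3, crate R4 | the north bank: crate K2, crate K3, crate R7]
7. Courier goes to the north bank with crate K1 and crate K6.  [the south bank: crate K4, crate M1, crate R3, crate R4 | the north bank: crate K1, crate K2, crate K3, crate K6, crate R7]
8. Courier goes back to the south bank with crate K6.  [the south bank: crate K4, crate K6, crate M1, crate R3, crate R4 | the north bank: crate K1, crate K2, crate K3, crate R7]
9. Courier goes to the north bank with crate K6 and crate R3.  [the south bank: crate K4, crate M1, crate R4 | the north bank: crate K1, crate K2, crate K3, crate K6, crate R3, crate R7]
10. Courier goes back to the south bank with crate R7.  [the south bank: crate K4, crate M1, crate R4, crate R7 | the north bank: crate K1, crate K2, crate K3, crate K6, crate R3]
11. Courier goes to the north bank with crate K4 and crate R7.  [the south bank: crate M1, crate R4 | the north bank: crate K1, crate K2, crate K3, crate K4, crate K6, crate R3, crate R7]
12. Courier goes back to the south bank with crate R7.  [the south bank: crate M1, crate R4, crate R7 | the north bank: crate K1, crate K2, crate K3, crate K4, crate K6, crate R3]
13. Courier goes to the north bank with crate M1 and crate R7.  [the south bank: crate R4 | the north bank: crate K1, crate K2, crate K3, crate K4, crate K6, crate M1, crate R3, crate R7]
14. Courier goes back to the south bank with crate R7.  [the south bank: crate R4, crate R7 | the north bank: crate K1, crate K2, crate K3, crate K4, crate K6, crate M1, crate R3]
15. Courier goes to the north bank with crate R4 and crate R7.  [the south bank: — | the north bank: crate K1, crate K2, crate K3, crate K4, crate K6, crate M1, crate R3, crate R4, crate R7]

15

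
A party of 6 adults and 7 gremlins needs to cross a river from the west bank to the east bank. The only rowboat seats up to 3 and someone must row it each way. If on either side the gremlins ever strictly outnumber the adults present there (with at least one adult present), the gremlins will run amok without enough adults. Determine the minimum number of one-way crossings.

impossible

The gremlins already outnumber the adults at the west bank before anyone moves, so the starting position itself is disallowed.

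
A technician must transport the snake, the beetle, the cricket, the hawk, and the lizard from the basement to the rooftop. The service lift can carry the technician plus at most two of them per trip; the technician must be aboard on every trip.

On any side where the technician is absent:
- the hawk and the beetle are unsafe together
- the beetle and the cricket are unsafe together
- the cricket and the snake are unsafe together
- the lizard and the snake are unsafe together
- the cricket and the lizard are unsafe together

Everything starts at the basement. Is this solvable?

No

Whatever the first load, the items left behind include a forbidden pair without the technician. No opening move is safe, so no plan exists.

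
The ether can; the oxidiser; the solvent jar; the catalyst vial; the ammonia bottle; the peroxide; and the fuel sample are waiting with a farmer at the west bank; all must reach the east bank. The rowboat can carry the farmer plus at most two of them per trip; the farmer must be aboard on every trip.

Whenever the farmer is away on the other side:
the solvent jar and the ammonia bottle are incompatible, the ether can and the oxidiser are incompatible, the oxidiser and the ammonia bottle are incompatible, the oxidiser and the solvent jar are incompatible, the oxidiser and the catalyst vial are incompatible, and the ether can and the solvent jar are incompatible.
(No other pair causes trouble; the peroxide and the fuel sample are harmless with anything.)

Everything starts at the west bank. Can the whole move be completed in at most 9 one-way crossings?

No

Counting alone: the farmer can take at most 2 across per trip to the east bank, so moving all 7 needs at least 4 loaded trips out, with a return between consecutive ones — at least 7 crossings.
The safety rule pushes this higher. Following every safe sequence of crossings, the most of the 7 that can be at the east bank as the rowboat arrives there on crossings 7, 9 is 5, 6 respectively — never all 7.
So the move cannot be finished within 9 crossings. (The shortest complete plan takes 11:)
1. Farmer goes to the east bank with the oxidiser and the solvent jar.
2. Farmer goes back to the west bank with the oxidiser.
3. Farmer goes to the east bank with the catalyst vial and the oxidiser.
4. Farmer goes back to the west bank with the oxidiser.
5. Farmer goes to the east bank with the ammonia bottle and the ether can.
6. Farmer goes back to the west bank with the solvent jar.
7. Farmer goes to the east bank with the oxidiser and the peroxide.
8. Farmer goes back to the west bank with the oxidiser.
9. Farmer goes to the east bank with the fuel sample and the oxidiser.
10. Farmer goes back to the west bank with the oxidiser.
11. Farmer goes to the east bank with the oxidiser and the solvent jar.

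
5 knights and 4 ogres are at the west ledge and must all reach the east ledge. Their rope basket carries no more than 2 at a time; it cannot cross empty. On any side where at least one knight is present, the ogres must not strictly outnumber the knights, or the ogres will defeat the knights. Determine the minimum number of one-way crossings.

Counting alone: each trip to the east ledge takes at most 2 across and each return brings at least 1 back, so after t trips out (and t−1 returns) at most 2t − (t−1) of the 9 are across; that first reaches 9 at t = 8, so at least 15 crossings are needed.
The plan below uses exactly 15 crossings, so it is optimal:
1. 2 ogres → the east ledge.  (the west ledge: 5K 2O; the east ledge: 0K 2O)
2. 1 ogre ← the west ledge.  (the west ledge: 5K 3O; the east ledge: 0K 1O)
3. 2 ogres → the east ledge.  (the west ledge: 5K 1O; the east ledge: 0K 3O)
4. 1 ogre ← the west ledge.  (the west ledge: 5K 2O; the east ledge: 0K 2O)
5. 2 knights → the east ledge.  (the west ledge: 3K 2O; the east ledge: 2K 2O)
6. 1 ogre ← the west ledge.  (the west ledge: 3K 3O; the east ledge: 2K 1O)
7. 1 knight and 1 ogre → the east ledge.  (the west ledge: 2K 2O; the east ledge: 3K 2O)
8. 1 knight ← the west ledge.  (the west ledge: 3K 2O; the east ledge: 2K 2O)
9. 1 knight and 1 ogre → the east ledge.  (the west ledge: 2K 1O; the east ledge: 3K 3O)
10. 1 ogre ← the west ledge.  (the west ledge: 2K 2O; the east ledge: 3K 2O)
11. 1 knight and 1 ogre → the east ledge.  (the west ledge: 1K 1O; the east ledge: 4K 3O)
12. 1 knight ← the west ledge.  (the west ledge: 2K 1O; the east ledge: 3K 3O)
13. 1 knight and 1 ogre → the east ledge.  (the west ledge: 1K 0O; the east ledge: 4K 4O)
14. 1 ogre ← the west ledge.  (the west ledge: 1K 1O; the east ledge: 4K 3O)
15. 1 knight and 1 ogre → the east ledge.  (the west ledge: 0K 0O; the east ledge: 5K 4O)

15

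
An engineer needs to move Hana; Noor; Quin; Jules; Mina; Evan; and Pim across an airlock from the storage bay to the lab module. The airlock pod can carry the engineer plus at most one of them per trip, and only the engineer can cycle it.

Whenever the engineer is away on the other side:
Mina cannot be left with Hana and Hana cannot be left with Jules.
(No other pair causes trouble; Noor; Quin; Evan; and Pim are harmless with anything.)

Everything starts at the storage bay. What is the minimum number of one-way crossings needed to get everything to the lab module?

Counting alone: the engineer can take at most 1 across per trip to the lab module, so moving all 7 needs at least 7 loaded trips out, with a return between consecutive ones — at least 13 crossings.
The safety rule pushes this higher. Following every safe sequence of crossings, the most of the 7 that can be at the lab module as the airlock pod arrives there on crossing 13 is 6 — never all 7.
So no plan with fewer than 15 crossings exists, and this one achieves 15:
1. Engineer goes to the lab module with Hana.  [the storage bay: Evan, Jules, Mina, Noor, Pim, Quin | the lab module: Hana]
2. Engineer goes back to the storage bay alone.  [the storage bay: Evan, Jules, Mina, Noor, Pim, Quin | the lab module: Hana]
3. Engineer goes to the lab module with Noor.  [the storage bay: Evan, Jules, Mina, Pim, Quin | the lab module: Hana, Noor]
4. Engineer goes back to the storage bay alone.  [the storage bay: Evan, Jules, Mina, Pim, Quin | the lab module: Hana, Noor]
5. Engineer goes to the lab module with Quin.  [the storage bay: Evan, Jules, Mina, Pim | the lab module: Hana, Noor, Quin]
6. Engineer goes back to the storage bay alone.  [the storage bay: Evan, Jules, Mina, Pim | the lab module: Hana, Noor, Quin]
7. Engineer goes to the lab module with Jules.  [the storage bay: Evan, Mina, Pim | the lab module: Hana, Jules, Noor, Quin]
8. Engineer goes back to the storage bay with Hana.  [the storage bay: Evan, Hana, Mina, Pim | the lab module: Jules, Noor, Quin]
9. Engineer goes to the lab module with Mina.  [the storage bay: Evan, Hana, Pim | the lab module: Jules, Mina, Noor, Quin]
10. Engineer goes back to the storage bay alone.  [the storage bay: Evan, Hana, Pim | the lab module: Jules, Mina, Noor, Quin]
11. Engineer goes to the lab module with Evan.  [the storage bay: Hana, Pim | the lab module: Evan, Jules, Mina, Noor, Quin]
12. Engineer goes back to the storage bay alone.  [the storage bay: Hana, Pim | the lab module: Evan, Jules, Mina, Noor, Quin]
13. Engineer goes to the lab module with Pim.  [the storage bay: Hana | the lab module: Evan, Jules, Mina, Noor, Pim, Quin]
14. Engineer goes back to the storage bay alone.  [the storage bay: Hana | the lab module: Evan, Jules, Mina, Noor, Pim, Quin]
15. Engineer goes to the lab module with Hana.  [the storage bay: — | the lab module: Evan, Hana, Jules, Mina, Noor, Pim, Quin]

15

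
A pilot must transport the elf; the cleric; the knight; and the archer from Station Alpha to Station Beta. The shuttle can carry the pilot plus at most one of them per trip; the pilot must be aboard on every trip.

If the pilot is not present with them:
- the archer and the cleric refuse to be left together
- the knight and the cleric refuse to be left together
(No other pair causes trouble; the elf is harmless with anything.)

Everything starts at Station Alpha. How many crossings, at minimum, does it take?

9

Counting alone: the pilot can take at most 1 across per trip to Station Beta, so moving all 4 needs at least 4 loaded trips out, with a return between consecutive ones — at least 7 crossings.
The safety rule pushes this higher. Following every safe sequence of crossings, the most of the 4 that can be at Station Beta as the shuttle arrives there on crossing 7 is 3 — never all 4.
So no plan with fewer than 9 crossings exists, and this one achieves 9:
1. Pilot goes to Station Beta with the cleric.
2. Pilot goes back to Station Alpha alone.
3. Pilot goes to Station Beta with the elf.
4. Pilot goes back to Station Alpha alone.
5. Pilot goes to Station Beta with the knight.
6. Pilot goes back to Station Alpha with the cleric.
7. Pilot goes to Station Beta with the archer.
8. Pilot goes back to Station Alpha alone.
9. Pilot goes to Station Beta with the cleric.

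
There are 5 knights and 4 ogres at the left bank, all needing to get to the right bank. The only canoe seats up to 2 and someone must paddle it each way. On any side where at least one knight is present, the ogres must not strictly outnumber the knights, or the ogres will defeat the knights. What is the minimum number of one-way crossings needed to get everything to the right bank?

15

Counting alone: each trip to the right bank takes at most 2 across and each return brings at least 1 back, so after t trips out (and t−1 returns) at most 2t − (t−1) of the 9 are across; that first reaches 9 at t = 8, so at least 15 crossings are needed.
The plan below uses exactly 15 crossings, so it is optimal:
1. 2 ogres → the right bank.  (the left bank: 5K 2O; the right bank: 0K 2O)
2. 1 ogre ← the left bank.  (the left bank: 5K 3O; the right bank: 0K 1O)
3. 2 ogres → the right bank.  (the left bank: 5K 1O; the right bank: 0K 3O)
4. 1 ogre ← the left bank.  (the left bank: 5K 2O; the right bank: 0K 2O)
5. 2 knights → the right bank.  (the left bank: 3K 2O; the right bank: 2K 2O)
6. 1 ogre ← the left bank.  (the left bank: 3K 3O; the right bank: 2K 1O)
7. 1 knight and 1 ogre → the right bank.  (the left bank: 2K 2O; the right bank: 3K 2O)
8. 1 knight ← the left bank.  (the left bank: 3K 2O; the right bank: 2K 2O)
9. 1 knight and 1 ogre → the right bank.  (the left bank: 2K 1O; the right bank: 3K 3O)
10. 1 ogre ← the left bank.  (the left bank: 2K 2O; the right bank: 3K 2O)
11. 1 knight and 1 ogre → the right bank.  (the left bank: 1K 1O; the right bank: 4K 3O)
12. 1 knight ← the left bank.  (the left bank: 2K 1O; the right bank: 3K 3O)
13. 1 knight and 1 ogre → the right bank.  (the left bank: 1K 0O; the right bank: 4K 4O)
14. 1 ogre ← the left bank.  (the left bank: 1K 1O; the right bank: 4K 3O)
15. 1 knight and 1 ogre → the right bank.  (the left bank: 0K 0O; the right bank: 5K 4O)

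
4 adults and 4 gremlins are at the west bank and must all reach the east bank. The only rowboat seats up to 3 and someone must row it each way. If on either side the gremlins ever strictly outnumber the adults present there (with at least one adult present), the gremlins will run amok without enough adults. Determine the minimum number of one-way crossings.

Counting alone: each trip to the east bank takes at most 3 across and each return brings at least 1 back, so after t trips out (and t−1 returns) at most 3t − (t−1) of the 8 are across; that first reaches 8 at t = 4, so at least 7 crossings are needed.
The safety rule pushes this higher. Following every safe sequence of crossings, the most of the 8 that can be at the east bank as the rowboat arrives there on crossing 7 is 7 — never all 8.
So no plan with fewer than 9 crossings exists, and this one achieves 9:
1. 2 gremlins → the east bank.  (the west bank: 4A 2G; the east bank: 0A 2G)
2. 1 gremlin ← the west bank.  (the west bank: 4A 3G; the east bank: 0A 1G)
3. 3 gremlins → the east bank.  (the west bank: 4A 0G; the east bank: 0A 4G)
4. 1 gremlin ← the west bank.  (the west bank: 4A 1G; the east bank: 0A 3G)
5. 3 adults → the east bank.  (the west bank: 1A 1G; the east bank: 3A 3G)
6. 1 adult and 1 gremlin ← the west bank.  (the west bank: 2A 2G; the east bank: 2A 2G)
7. 2 adults → the east bank.  (the west bank: 0A 2G; the east bank: 4A 2G)
8. 1 gremlin ← the west bank.  (the west bank: 0A 3G; the east bank: 4A 1G)
9. 3 gremlins → the east bank.  (the west bank: 0A 0G; the east bank: 4A 4G)

9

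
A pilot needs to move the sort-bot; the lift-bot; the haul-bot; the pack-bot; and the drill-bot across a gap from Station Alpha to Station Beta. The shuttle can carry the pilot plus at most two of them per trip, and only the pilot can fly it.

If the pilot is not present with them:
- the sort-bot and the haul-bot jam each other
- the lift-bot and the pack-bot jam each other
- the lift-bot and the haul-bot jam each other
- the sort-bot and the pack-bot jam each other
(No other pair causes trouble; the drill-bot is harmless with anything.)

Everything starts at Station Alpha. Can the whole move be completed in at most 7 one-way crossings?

Yes

Yes — this plan uses 5 crossings (≤ 7):
1. Pilot goes to Station Beta with the lift-bot and the sort-bot.  [Station Alpha: the drill-bot, the haul-bot, the pack-bot | Station Beta: the lift-bot, the sort-bot]
2. Pilot goes back to Station Alpha alone.  [Station Alpha: the drill-bot, the haul-bot, the pack-bot | Station Beta: the lift-bot, the sort-bot]
3. Pilot goes to Station Beta with the drill-bot.  [Station Alpha: the haul-bot, the pack-bot | Station Beta: the drill-bot, the lift-bot, the sort-bot]
4. Pilot goes back to Station Alpha alone.  [Station Alpha: the haul-bot, the pack-bot | Station Beta: the drill-bot, the lift-bot, the sort-bot]
5. Pilot goes to Station Beta with the haul-bot and the pack-bot.  [Station Alpha: — | Station Beta: the drill-bot, the haul-bot, the lift-bot, the pack-bot, the sort-bot]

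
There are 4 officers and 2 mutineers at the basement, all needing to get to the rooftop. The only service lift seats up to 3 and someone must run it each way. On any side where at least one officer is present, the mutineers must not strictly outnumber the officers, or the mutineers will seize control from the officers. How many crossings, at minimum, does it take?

Counting alone: each trip to the rooftop takes at most 3 across and each return brings at least 1 back, so after t trips out (and t−1 returns) at most 3t − (t−1) of the 6 are across; that first reaches 6 at t = 3, so at least 5 crossings are needed.
The plan below uses exactly 5 crossings, so it is optimal:
1. 2 mutineers → the rooftop.  (the basement: 4O 0M; the rooftop: 0O 2M)
2. 1 mutineer ← the basement.  (the basement: 4O 1M; the rooftop: 0O 1M)
3. 2 officers and 1 mutineer → the rooftop.  (the basement: 2O 0M; the rooftop: 2O 2M)
4. 1 mutineer ← the basement.  (the basement: 2O 1M; the rooftop: 2O 1M)
5. 2 officers and 1 mutineer → the rooftop.  (the basement: 0O 0M; the rooftop: 4O 2M)

5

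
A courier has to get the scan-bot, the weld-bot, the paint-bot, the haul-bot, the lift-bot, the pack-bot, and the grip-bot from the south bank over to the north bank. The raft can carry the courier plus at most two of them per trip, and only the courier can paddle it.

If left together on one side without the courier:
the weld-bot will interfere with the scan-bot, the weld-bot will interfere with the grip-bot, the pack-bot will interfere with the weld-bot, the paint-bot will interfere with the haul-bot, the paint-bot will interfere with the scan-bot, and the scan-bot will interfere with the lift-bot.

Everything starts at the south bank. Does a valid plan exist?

No

Whatever the first load, the items left behind include a forbidden pair without the courier. No opening move is safe, so no plan exists.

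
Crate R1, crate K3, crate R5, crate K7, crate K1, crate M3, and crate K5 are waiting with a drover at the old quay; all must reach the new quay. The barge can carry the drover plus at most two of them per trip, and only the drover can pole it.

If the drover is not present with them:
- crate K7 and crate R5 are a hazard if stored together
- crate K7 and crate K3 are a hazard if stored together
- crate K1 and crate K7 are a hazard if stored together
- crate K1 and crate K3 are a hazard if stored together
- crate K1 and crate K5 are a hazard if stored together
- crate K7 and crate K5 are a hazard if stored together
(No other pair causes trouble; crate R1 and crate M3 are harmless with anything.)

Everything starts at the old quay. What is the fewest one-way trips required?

Counting alone: the drover can take at most 2 across per trip to the new quay, so moving all 7 needs at least 4 loaded trips out, with a return between consecutive ones — at least 7 crossings.
The safety rule pushes this higher. Following every safe sequence of crossings, the most of the 7 that can be at the new quay as the barge arrives there on crossings 7, 9 is 5, 6 respectively — never all 7.
So no plan with fewer than 11 crossings exists, and this one achieves 11:
1. Drover goes to the new quay with crate K1 and crate K7.
2. Drover goes back to the old quay with crate K7.
3. Drover goes to the new quay with crate K7 and crate R1.
4. Drover goes back to the old quay with crate K7.
5. Drover goes to the new quay with crate K7 and crate R5.
6. Drover goes back to the old quay with crate K7.
7. Drover goes to the new quay with crate K3 and crate K5.
8. Drover goes back to the old quay with crate K1.
9. Drover goes to the new quay with crate K7 and crate M3.
10. Drover goes back to the old quay with crate K7.
11. Drover goes to the new quay with crate K1 and crate K7.

11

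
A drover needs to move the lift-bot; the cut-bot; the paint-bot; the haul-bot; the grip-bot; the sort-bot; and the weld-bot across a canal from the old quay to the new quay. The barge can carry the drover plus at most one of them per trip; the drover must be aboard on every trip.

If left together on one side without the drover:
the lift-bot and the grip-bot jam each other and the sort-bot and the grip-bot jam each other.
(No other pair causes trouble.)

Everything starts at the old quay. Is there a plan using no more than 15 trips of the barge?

Yes — this plan uses 15 crossings (≤ 15):
1. Drover goes to the new quay with the grip-bot.  [the old quay: the cut-bot, the haul-bot, the lift-bot, the paint-bot, the sort-bot, the weld-bot | the new quay: the grip-bot]
2. Drover goes back to the old quay alone.  [the old quay: the cut-bot, the haul-bot, the lift-bot, the paint-bot, the sort-bot, the weld-bot | the new quay: the grip-bot]
3. Drover goes to the new quay with the lift-bot.  [the old quay: the cut-bot, the haul-bot, the paint-bot, the sort-bot, the weld-bot | the new quay: the grip-bot, the lift-bot]
4. Drover goes back to the old quay with the grip-bot.  [the old quay: the cut-bot, the grip-bot, the haul-bot, the paint-bot, the sort-bot, the weld-bot | the new quay: the lift-bot]
5. Drover goes to the new quay with the sort-bot.  [the old quay: the cut-bot, the grip-bot, the haul-bot, the paint-bot, the weld-bot | the new quay: the lift-bot, the sort-bot]
6. Drover goes back to the old quay alone.  [the old quay: the cut-bot, the grip-bot, the haul-bot, the paint-bot, the weld-bot | the new quay: the lift-bot, the sort-bot]
7. Drover goes to the new quay with the cut-bot.  [the old quay: the grip-bot, the haul-bot, the paint-bot, the weld-bot | the new quay: the cut-bot, the lift-bot, the sort-bot]
8. Drover goes back to the old quay alone.  [the old quay: the grip-bot, the haul-bot, the paint-bot, the weld-bot | the new quay: the cut-bot, the lift-bot, the sort-bot]
9. Drover goes to the new quay with the paint-bot.  [the old quay: the grip-bot, the haul-bot, the weld-bot | the new quay: the cut-bot, the lift-bot, the paint-bot, the sort-bot]
10. Drover goes back to the old quay alone.  [the old quay: the grip-bot, the haul-bot, the weld-bot | the new quay: the cut-bot, the lift-bot, the paint-bot, the sort-bot]
11. Drover goes to the new quay with the haul-bot.  [the old quay: the grip-bot, the weld-bot | the new quay: the cut-bot, the haul-bot, the lift-bot, the paint-bot, the sort-bot]
12. Drover goes back to the old quay alone.  [the old quay: the grip-bot, the weld-bot | the new quay: the cut-bot, the haul-bot, the lift-bot, the paint-bot, the sort-bot]
13. Drover goes to the new quay with the weld-bot.  [the old quay: the grip-bot | the new quay: the cut-bot, the haul-bot, the lift-bot, the paint-bot, the sort-bot, the weld-bot]
14. Drover goes back to the old quay alone.  [the old quay: the grip-bot | the new quay: the cut-bot, the haul-bot, the lift-bot, the paint-bot, the sort-bot, the weld-bot]
15. Drover goes to the new quay with the grip-bot.  [the old quay: — | the new quay: the cut-bot, the grip-bot, the haul-bot, the lift-bot, the paint-bot, the sort-bot, the weld-bot]

Yes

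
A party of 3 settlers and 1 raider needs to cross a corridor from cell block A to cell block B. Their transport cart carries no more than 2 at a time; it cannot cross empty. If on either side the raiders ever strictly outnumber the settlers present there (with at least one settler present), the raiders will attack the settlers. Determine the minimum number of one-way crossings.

Counting alone: each trip to cell block B takes at most 2 across and each return brings at least 1 back, so after t trips out (and t−1 returns) at most 2t − (t−1) of the 4 are across; that first reaches 4 at t = 3, so at least 5 crossings are needed.
The plan below uses exactly 5 crossings, so it is optimal:
1. 1 settler and 1 raider → cell block B.  (cell block A: 2S 0R; cell block B: 1S 1R)
2. 1 raider ← cell block A.  (cell block A: 2S 1R; cell block B: 1S 0R)
3. 1 settler and 1 raider → cell block B.  (cell block A: 1S 0R; cell block B: 2S 1R)
4. 1 raider ← cell block A.  (cell block A: 1S 1R; cell block B: 2S 0R)
5. 1 settler and 1 raider → cell block B.  (cell block A: 0S 0R; cell block B: 3S 1R)

5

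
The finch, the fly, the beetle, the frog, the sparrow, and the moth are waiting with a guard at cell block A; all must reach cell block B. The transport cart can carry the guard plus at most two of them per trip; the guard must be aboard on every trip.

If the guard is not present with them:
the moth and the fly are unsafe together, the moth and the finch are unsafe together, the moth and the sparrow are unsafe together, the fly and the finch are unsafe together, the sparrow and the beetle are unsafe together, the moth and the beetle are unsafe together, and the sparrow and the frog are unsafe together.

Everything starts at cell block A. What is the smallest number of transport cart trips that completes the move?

impossible

Whatever the first load, the items left behind include a forbidden pair without the guard. No opening move is safe, so no plan exists.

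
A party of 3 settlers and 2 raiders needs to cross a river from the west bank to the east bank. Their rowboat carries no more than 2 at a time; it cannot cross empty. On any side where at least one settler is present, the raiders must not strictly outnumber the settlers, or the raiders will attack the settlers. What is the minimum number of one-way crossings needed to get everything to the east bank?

Counting alone: each trip to the east bank takes at most 2 across and each return brings at least 1 back, so after t trips out (and t−1 returns) at most 2t − (t−1) of the 5 are across; that first reaches 5 at t = 4, so at least 7 crossings are needed.
The plan below uses exactly 7 crossings, so it is optimal:
1. 2 raiders → the east bank.  (the west bank: 3S 0R; the east bank: 0S 2R)
2. 1 raider ← the west bank.  (the west bank: 3S 1R; the east bank: 0S 1R)
3. 2 settlers → the east bank.  (the west bank: 1S 1R; the east bank: 2S 1R)
4. 1 settler ← the west bank.  (the west bank: 2S 1R; the east bank: 1S 1R)
5. 1 settler and 1 raider → the east bank.  (the west bank: 1S 0R; the east bank: 2S 2R)
6. 1 raider ← the west bank.  (the west bank: 1S 1R; the east bank: 2S 1R)
7. 1 settler and 1 raider → the east bank.  (the west bank: 0S 0R; the east bank: 3S 2R)

7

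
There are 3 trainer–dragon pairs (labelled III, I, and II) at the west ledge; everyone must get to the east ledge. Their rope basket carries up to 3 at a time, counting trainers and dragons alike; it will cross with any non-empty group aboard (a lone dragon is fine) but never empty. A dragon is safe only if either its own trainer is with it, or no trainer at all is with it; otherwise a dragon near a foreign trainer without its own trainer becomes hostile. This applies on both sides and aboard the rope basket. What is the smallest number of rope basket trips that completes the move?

Counting alone: each trip to the east ledge takes at most 3 across and each return brings at least 1 back, so after t trips out (and t−1 returns) at most 3t − (t−1) of the 6 are across; that first reaches 6 at t = 3, so at least 5 crossings are needed.
The plan below uses exactly 5 crossings, so it is optimal:
1. dragon III and trainer III cross → the east ledge.
2. trainer III crosses ← the west ledge.
3. trainer I, trainer II, and trainer III cross → the east ledge.
4. dragon III crosses ← the west ledge.
5. dragon I, dragon II, and dragon III cross → the east ledge.

5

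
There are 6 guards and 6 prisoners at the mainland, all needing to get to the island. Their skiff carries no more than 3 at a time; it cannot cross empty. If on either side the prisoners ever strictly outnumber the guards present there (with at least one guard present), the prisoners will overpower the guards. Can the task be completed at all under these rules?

No

Following every safe sequence of crossings from the start, the most of the 12 that can be at the island as the skiff arrives there on crossings 1, 3, 5 is 3, 5, 6 respectively; the best ever achieved is 6 of 12.
From crossing 7 on, no configuration arises that was not already reachable earlier: only 17 distinct safe configurations (who is on which side, and where the skiff is) can ever be reached, none of them has everyone across, and every continuation just revisits them. They are: 0 guards + 0 prisoners across (skiff back at the start); 0 guards + 1 prisoner across (skiff there); 0 guards + 1 prisoner across (skiff back at the start); 0 guards + 2 prisoners across (skiff there); 0 guards + 2 prisoners across (skiff back at the start); 0 guards + 3 prisoners across (skiff there); 0 guards + 3 prisoners across (skiff back at the start); 0 guards + 4 prisoners across (skiff there); 0 guards + 4 prisoners across (skiff back at the start); 0 guards + 5 prisoners across (skiff there); 0 guards + 5 prisoners across (skiff back at the start); 0 guards + 6 prisoners across (skiff there); 1 guard + 1 prisoner across (skiff there); 1 guard + 1 prisoner across (skiff back at the start); 2 guards + 2 prisoners across (skiff there); 2 guards + 2 prisoners across (skiff back at the start); 3 guards + 3 prisoners across (skiff there). So no valid plan exists.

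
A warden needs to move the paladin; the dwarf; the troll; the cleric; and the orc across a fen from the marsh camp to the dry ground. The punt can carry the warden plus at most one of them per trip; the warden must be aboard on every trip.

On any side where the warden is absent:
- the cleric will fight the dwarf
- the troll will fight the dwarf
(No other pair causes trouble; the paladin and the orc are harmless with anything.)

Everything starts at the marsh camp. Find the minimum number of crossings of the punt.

Counting alone: the warden can take at most 1 across per trip to the dry ground, so moving all 5 needs at least 5 loaded trips out, with a return between consecutive ones — at least 9 crossings.
The safety rule pushes this higher. Following every safe sequence of crossings, the most of the 5 that can be at the dry ground as the punt arrives there on crossing 9 is 4 — never all 5.
So no plan with fewer than 11 crossings exists, and this one achieves 11:
1. Warden goes to the dry ground with the dwarf.
2. Warden goes back to the marsh camp alone.
3. Warden goes to the dry ground with the paladin.
4. Warden goes back to the marsh camp alone.
5. Warden goes to the dry ground with the troll.
6. Warden goes back to the marsh camp with the dwarf.
7. Warden goes to the dry ground with the cleric.
8. Warden goes back to the marsh camp alone.
9. Warden goes to the dry ground with the orc.
10. Warden goes back to the marsh camp alone.
11. Warden goes to the dry ground with the dwarf.

11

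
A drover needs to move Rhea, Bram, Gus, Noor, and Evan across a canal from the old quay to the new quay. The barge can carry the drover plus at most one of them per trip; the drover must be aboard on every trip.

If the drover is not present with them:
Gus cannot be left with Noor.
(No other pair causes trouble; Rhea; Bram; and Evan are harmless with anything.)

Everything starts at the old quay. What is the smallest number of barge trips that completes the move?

9

Counting alone: the drover can take at most 1 across per trip to the new quay, so moving all 5 needs at least 5 loaded trips out, with a return between consecutive ones — at least 9 crossings.
The plan below uses exactly 9 crossings, so it is optimal:
1. Drover goes to the new quay with Gus.
2. Drover goes back to the old quay alone.
3. Drover goes to the new quay with Rhea.
4. Drover goes back to the old quay alone.
5. Drover goes to the new quay with Bram.
6. Drover goes back to the old quay alone.
7. Drover goes to the new quay with Evan.
8. Drover goes back to the old quay alone.
9. Drover goes to the new quay with Noor.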